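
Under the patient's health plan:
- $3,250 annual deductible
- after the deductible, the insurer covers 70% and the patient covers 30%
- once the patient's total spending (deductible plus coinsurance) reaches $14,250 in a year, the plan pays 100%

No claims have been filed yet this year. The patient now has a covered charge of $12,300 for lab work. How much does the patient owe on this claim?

Deductible not yet touched, so the first $3,250 of the bill goes to the deductible.
That leaves $12,300 − $3,250 = $9,050 for coinsurance.
Patient's 30% share of $9,050 is $2,715.
That puts the patient's cost at $3,250 + $2,715 = $5,965 before any cap.
Year-to-date out-of-pocket becomes $0 + $5,965 = $5,965, still under the $14,250 maximum, so no cap applies.

$5,965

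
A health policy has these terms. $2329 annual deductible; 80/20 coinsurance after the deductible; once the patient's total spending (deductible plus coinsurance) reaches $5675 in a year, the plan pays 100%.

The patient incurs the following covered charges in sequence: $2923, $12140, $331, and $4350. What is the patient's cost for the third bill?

Bill 1, $2923: $2329 to deductible, leaving $594; patient's 20% is $118.80. Patient owes $2447.80 (running OOP $2447.80).
Bill 2, $12140: deductible already satisfied, so patient's share is 20% × $12140 = $2428. Patient owes $2428 (running OOP $4875.80).
Bill 3, $331: deductible met; 20% of $331 = $66.20. Patient owes $66.20 (running OOP $4942).

$66.20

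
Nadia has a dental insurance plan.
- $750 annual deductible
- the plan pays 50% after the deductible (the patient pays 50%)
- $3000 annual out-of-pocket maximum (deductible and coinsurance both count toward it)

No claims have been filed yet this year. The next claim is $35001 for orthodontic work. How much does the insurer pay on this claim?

The full $750 deductible is still open; $750 of this bill applies to it.
That leaves $35001 − $750 = $34251 for coinsurance.
Coinsurance: $34251 × 50% = $17125.50.
Patient responsibility before any cap: $750 + $17125.50 = $17875.50.
That would bring total out-of-pocket to $17875.50, past the $3000 cap. The patient is capped at $3000 − $0 = $3000 on this claim.
The insurer covers the remainder: $35001 − $3000 = $32001.

$32001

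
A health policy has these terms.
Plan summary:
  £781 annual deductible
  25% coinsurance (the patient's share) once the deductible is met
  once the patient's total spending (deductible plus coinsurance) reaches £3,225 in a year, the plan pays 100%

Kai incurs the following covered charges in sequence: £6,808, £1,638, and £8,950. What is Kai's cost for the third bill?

Claim 1 (£6,808): £781 to deductible, leaving £6,027; 25% of £6,027 = £1,506.75. Cost to patient: £2,287.75. OOP to date £2,287.75.
Claim 2 (£1,638): deductible already satisfied, so patient's share is 25% × £1,638 = £409.50. Patient owes £409.50 (running OOP £2,697.25).
Claim 3 (£8,950): 25% coinsurance on £8,950 = £2,237.50. That would push OOP to £4,934.75, over the £3,225 cap, so patient pays £3,225 − £2,697.25 = £527.75.

£527.75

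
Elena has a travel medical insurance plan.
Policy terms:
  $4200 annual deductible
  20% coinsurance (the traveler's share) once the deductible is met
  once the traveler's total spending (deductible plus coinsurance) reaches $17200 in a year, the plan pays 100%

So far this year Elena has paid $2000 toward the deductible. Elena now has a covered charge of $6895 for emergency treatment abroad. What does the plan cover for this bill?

$3756

Remaining deductible: $4200 − $2000 = $2200.
That leaves $6895 − $2200 = $4695 for coinsurance.
Traveler's 20% share of $4695 is $939.
That puts the traveler's cost at $2200 + $939 = $3139 before any cap.
Total out-of-pocket so far would be $2000 + $3139 = $5139, below the $17200 cap — no reduction.
Insurer pays the balance: $6895 − $3139 = $3756.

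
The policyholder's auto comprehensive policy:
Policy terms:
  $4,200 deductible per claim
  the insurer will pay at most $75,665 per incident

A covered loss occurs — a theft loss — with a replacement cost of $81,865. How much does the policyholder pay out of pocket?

$6,200

Less the $4,200 deductible: $81,865 − $4,200 = $77,665.
The $75,665 per-incident cap binds; insurer pays $75,665.
Out of pocket: $81,865 − $75,665 = $6,200.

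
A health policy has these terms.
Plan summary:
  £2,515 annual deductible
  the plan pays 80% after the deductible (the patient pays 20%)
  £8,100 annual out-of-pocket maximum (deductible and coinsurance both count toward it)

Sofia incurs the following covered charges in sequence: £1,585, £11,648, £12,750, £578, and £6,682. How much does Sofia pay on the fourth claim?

Bill 1, £1,585: entire amount goes to the deductible. Patient owes £1,585 (running OOP £1,585).
Bill 2, £11,648: deductible takes £930, £10,718 remains; coinsurance £10,718 × 20% = £2,143.60. Patient pays £3,073.60; OOP now £4,658.60.
Bill 3, £12,750: deductible already satisfied, so patient's share is 20% × £12,750 = £2,550. Patient pays £2,550; OOP now £7,208.60.
Bill 4, £578: deductible met; 20% of £578 = £115.60. Patient owes £115.60 (running OOP £7,324.20).

£115.60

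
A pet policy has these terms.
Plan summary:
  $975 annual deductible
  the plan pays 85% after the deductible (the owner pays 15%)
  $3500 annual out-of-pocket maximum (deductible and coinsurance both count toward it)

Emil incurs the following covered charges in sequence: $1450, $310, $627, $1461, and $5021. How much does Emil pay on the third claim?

#1 ($1450): $975 finishes the deductible; $475 goes to coinsurance; owner's 15% is $71.25. Cost to owner: $1046.25. OOP to date $1046.25.
#2 ($310): 15% coinsurance on $310 = $46.50. Owner owes $46.50 (running OOP $1092.75).
#3 ($627): 15% coinsurance on $627 = $94.05. Owner pays $94.05; OOP now $1186.80.

$94.05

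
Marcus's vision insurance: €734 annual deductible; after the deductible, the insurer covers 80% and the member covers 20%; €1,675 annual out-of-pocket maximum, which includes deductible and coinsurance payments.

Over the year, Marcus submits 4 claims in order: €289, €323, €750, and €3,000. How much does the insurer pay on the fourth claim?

€2,400

Claim 1 (€289): entire amount goes to the deductible. Member pays €289; OOP now €289. Insurer: €289 − €289 = €0.
Claim 2 (€323): all of it applies to the deductible. Cost to member: €323. OOP to date €612. Insurer: €323 − €323 = €0.
Claim 3 (€750): €122 finishes the deductible; €628 goes to coinsurance; 20% of €628 = €125.60. Member owes €247.60 (running OOP €859.60). Insurer: €750 − €247.60 = €502.40.
Claim 4 (€3,000): deductible already satisfied, so member's share is 20% × €3,000 = €600. Member pays €600; OOP now €1,459.60. Insurer: €3,000 − €600 = €2,400.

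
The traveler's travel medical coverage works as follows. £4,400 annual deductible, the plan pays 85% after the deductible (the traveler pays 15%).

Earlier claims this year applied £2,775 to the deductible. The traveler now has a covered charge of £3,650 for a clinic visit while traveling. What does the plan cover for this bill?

£1,721.25

Deductible still to meet: £4,400 − £2,775 = £1,625.
That leaves £3,650 − £1,625 = £2,025 for coinsurance.
Traveler's 15% share of £2,025 is £303.75.
Traveler responsibility: £1,625 + £303.75 = £1,928.75.
The plan picks up £3,650 − £1,928.75 = £1,721.25.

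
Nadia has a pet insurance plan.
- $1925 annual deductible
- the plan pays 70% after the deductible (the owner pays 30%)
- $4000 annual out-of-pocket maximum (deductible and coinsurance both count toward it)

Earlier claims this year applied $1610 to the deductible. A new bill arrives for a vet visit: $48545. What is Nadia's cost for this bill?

$2390

Deductible still to meet: $1925 − $1610 = $315.
After the $315 deductible portion, $48545 − $315 = $48230 is subject to coinsurance.
30% of $48230 = $14469 falls to the owner.
Owner responsibility before any cap: $315 + $14469 = $14784.
Year-to-date out-of-pocket would reach $1610 + $14784 = $16394, above the $4000 maximum, so the owner pays only $4000 − $1610 = $2390.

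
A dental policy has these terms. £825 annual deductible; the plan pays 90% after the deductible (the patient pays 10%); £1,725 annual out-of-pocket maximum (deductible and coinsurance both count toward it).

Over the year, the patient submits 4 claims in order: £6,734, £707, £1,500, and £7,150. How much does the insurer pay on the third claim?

£1,350

Claim 1 (£6,734): deductible takes £825, £5,909 remains; coinsurance £5,909 × 10% = £590.90. Patient owes £1,415.90 (running OOP £1,415.90). Insurer: £6,734 − £1,415.90 = £5,318.10.
Claim 2 (£707): 10% coinsurance on £707 = £70.70. Cost to patient: £70.70. OOP to date £1,486.60. Plan pays £707 − £70.70 = £636.30.
Claim 3 (£1,500): 10% coinsurance on £1,500 = £150. Cost to patient: £150. OOP to date £1,636.60. Insurer: £1,500 − £150 = £1,350.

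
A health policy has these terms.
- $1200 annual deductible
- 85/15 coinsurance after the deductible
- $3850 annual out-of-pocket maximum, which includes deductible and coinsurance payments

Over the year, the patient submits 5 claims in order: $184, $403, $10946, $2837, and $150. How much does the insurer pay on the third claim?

Claim 1 — $184: all of it applies to the deductible. Patient pays $184; OOP now $184. Insurer: $184 − $184 = $0.
Claim 2 — $403: fully absorbed by the deductible. Patient pays $403; OOP now $587. Insurer: $403 − $403 = $0.
Claim 3 — $10946: $613 to deductible, leaving $10333; coinsurance $10333 × 15% = $1549.95. Patient owes $2162.95 (running OOP $2749.95). Plan pays $10946 − $2162.95 = $8783.05.

$8783.05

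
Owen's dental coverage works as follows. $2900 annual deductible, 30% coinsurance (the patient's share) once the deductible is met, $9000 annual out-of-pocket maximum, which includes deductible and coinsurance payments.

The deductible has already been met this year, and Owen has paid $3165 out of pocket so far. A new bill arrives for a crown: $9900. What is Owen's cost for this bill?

The deductible is already satisfied, so the full bill goes to coinsurance.
Patient's 30% share of $9900 is $2970.
Cumulative spending $3165 + $2970 = $6135 stays under the $9000 maximum.

$2970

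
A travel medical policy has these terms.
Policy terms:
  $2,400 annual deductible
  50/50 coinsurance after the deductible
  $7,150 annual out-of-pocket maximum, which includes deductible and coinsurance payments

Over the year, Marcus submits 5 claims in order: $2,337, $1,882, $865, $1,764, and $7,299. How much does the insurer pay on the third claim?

$432.50

Claim 1 — $2,337: entire amount goes to the deductible. Cost to traveler: $2,337. OOP to date $2,337. Plan pays $2,337 − $2,337 = $0.
Claim 2 — $1,882: $63 finishes the deductible; $1,819 goes to coinsurance; traveler's 50% is $909.50. Traveler owes $972.50 (running OOP $3,309.50). Insurer: $1,882 − $972.50 = $909.50.
Claim 3 — $865: 50% coinsurance on $865 = $432.50. Traveler owes $432.50 (running OOP $3,742). Plan pays $865 − $432.50 = $432.50.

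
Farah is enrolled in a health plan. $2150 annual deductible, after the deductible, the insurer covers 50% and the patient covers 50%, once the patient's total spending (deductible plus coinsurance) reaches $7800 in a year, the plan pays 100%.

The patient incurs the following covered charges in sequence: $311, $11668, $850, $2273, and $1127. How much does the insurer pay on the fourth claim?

$1962.50

Bill 1, $311: all of it applies to the deductible. Cost to patient: $311. OOP to date $311. Insurer: $311 − $311 = $0.
Bill 2, $11668: deductible takes $1839, $9829 remains; coinsurance $9829 × 50% = $4914.50. Patient owes $6753.50 (running OOP $7064.50). Plan pays $11668 − $6753.50 = $4914.50.
Bill 3, $850: deductible met; 50% of $850 = $425. Cost to patient: $425. OOP to date $7489.50. Plan pays $850 − $425 = $425.
Bill 4, $2273: deductible already satisfied, so patient's share is 50% × $2273 = $1136.50. That would push OOP to $8626, over the $7800 cap, so patient pays $7800 − $7489.50 = $310.50. Plan pays $2273 − $310.50 = $1962.50.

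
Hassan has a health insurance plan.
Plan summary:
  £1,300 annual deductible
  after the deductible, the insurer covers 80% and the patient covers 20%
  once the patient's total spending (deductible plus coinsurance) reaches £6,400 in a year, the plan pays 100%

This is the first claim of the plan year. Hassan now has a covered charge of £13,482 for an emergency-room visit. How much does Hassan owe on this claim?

The full £1,300 deductible is still open; £1,300 of this bill applies to it.
The remaining £12,182 (= £13,482 − £1,300) moves to coinsurance.
Coinsurance: £12,182 × 20% = £2,436.40.
So the patient owes £1,300 + £2,436.40 = £3,736.40 before any cap.
Year-to-date out-of-pocket becomes £0 + £3,736.40 = £3,736.40, still under the £6,400 maximum, so no cap applies.

£3,736.40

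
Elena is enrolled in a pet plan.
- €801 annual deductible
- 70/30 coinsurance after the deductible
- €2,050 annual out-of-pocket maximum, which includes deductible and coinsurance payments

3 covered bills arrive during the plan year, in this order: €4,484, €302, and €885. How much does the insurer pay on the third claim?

€831.50

Claim 1 (€4,484): €801 to deductible, leaving €3,683; coinsurance €3,683 × 30% = €1,104.90. Owner owes €1,905.90 (running OOP €1,905.90). Plan pays €4,484 − €1,905.90 = €2,578.10.
Claim 2 (€302): 30% coinsurance on €302 = €90.60. Owner owes €90.60 (running OOP €1,996.50). Plan pays €302 − €90.60 = €211.40.
Claim 3 (€885): deductible already satisfied, so owner's share is 30% × €885 = €265.50. That would push OOP to €2,262, over the €2,050 cap, so owner pays €2,050 − €1,996.50 = €53.50. Plan pays €885 − €53.50 = €831.50.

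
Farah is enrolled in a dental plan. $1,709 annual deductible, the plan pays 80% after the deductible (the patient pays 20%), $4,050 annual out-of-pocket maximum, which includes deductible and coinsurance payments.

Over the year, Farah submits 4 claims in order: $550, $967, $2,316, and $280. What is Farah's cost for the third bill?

#1 ($550): entire amount goes to the deductible. Patient pays $550; OOP now $550.
#2 ($967): fully absorbed by the deductible. Patient owes $967 (running OOP $1,517).
#3 ($2,316): $192 to deductible, leaving $2,124; 20% of $2,124 = $424.80. Patient owes $616.80 (running OOP $2,133.80).

$616.80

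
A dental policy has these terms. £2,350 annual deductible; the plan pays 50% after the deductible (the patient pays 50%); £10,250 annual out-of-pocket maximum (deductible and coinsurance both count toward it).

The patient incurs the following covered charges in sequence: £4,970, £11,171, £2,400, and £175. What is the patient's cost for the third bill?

Claim 1 — £4,970: deductible takes £2,350, £2,620 remains; coinsurance £2,620 × 50% = £1,310. Cost to patient: £3,660. OOP to date £3,660.
Claim 2 — £11,171: deductible met; 50% of £11,171 = £5,585.50. Cost to patient: £5,585.50. OOP to date £9,245.50.
Claim 3 — £2,400: deductible met; 50% of £2,400 = £1,200. Adding that to £9,245.50 gives £10,445.50, past the £10,250 cap; patient pays only £10,250 − £9,245.50 = £1,004.50.

£1,004.50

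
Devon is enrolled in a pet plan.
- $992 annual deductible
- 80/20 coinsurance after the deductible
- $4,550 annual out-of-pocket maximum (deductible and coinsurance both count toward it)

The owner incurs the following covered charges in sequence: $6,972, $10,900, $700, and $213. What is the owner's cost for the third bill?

$140

#1 ($6,972): $992 to deductible, leaving $5,980; coinsurance $5,980 × 20% = $1,196. Owner owes $2,188 (running OOP $2,188).
#2 ($10,900): 20% coinsurance on $10,900 = $2,180. Owner pays $2,180; OOP now $4,368.
#3 ($700): 20% coinsurance on $700 = $140. Owner owes $140 (running OOP $4,508).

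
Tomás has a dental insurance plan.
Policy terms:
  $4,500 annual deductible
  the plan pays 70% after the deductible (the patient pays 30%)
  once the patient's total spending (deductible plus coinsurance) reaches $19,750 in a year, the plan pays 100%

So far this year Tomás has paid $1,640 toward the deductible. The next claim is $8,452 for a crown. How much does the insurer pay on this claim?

$1,640 of the $4,500 deductible is already met, leaving $2,860.
The remaining $5,592 (= $8,452 − $2,860) moves to coinsurance.
Coinsurance: $5,592 × 30% = $1,677.60.
That puts the patient's cost at $2,860 + $1,677.60 = $4,537.60 before any cap.
Cumulative spending $1,640 + $4,537.60 = $6,177.60 stays under the $19,750 maximum.
The plan picks up $8,452 − $4,537.60 = $3,914.40.

$3,914.40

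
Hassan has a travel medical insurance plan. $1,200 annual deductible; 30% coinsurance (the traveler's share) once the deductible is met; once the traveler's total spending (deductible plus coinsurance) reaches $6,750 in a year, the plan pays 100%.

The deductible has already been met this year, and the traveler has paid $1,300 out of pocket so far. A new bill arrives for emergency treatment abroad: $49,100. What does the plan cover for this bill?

$43,650

The deductible is already satisfied, so the full bill goes to coinsurance.
Traveler's 30% share of $49,100 is $14,730.
That would bring total out-of-pocket to $16,030, past the $6,750 cap. The traveler is capped at $6,750 − $1,300 = $5,450 on this claim.
The insurer covers the remainder: $49,100 − $5,450 = $43,650.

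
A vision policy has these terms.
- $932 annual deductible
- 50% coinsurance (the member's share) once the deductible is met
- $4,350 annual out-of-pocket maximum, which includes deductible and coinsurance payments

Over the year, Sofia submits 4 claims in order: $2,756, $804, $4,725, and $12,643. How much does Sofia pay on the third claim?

$2,104

Claim 1 — $2,756: deductible takes $932, $1,824 remains; coinsurance $1,824 × 50% = $912. Cost to member: $1,844. OOP to date $1,844.
Claim 2 — $804: 50% coinsurance on $804 = $402. Member pays $402; OOP now $2,246.
Claim 3 — $4,725: deductible already satisfied, so member's share is 50% × $4,725 = $2,362.50. Adding that to $2,246 gives $4,608.50, past the $4,350 cap; member pays only $4,350 − $2,246 = $2,104.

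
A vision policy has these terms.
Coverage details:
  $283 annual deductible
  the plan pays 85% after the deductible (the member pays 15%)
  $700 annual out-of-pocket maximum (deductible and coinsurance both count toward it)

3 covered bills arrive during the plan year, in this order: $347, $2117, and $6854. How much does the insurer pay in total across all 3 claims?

$8618

Bill 1, $347: $283 finishes the deductible; $64 goes to coinsurance; coinsurance $64 × 15% = $9.60. Member pays $292.60; OOP now $292.60. Insurer: $347 − $292.60 = $54.40.
Bill 2, $2117: deductible already satisfied, so member's share is 15% × $2117 = $317.55. Cost to member: $317.55. OOP to date $610.15. Insurer: $2117 − $317.55 = $1799.45.
Bill 3, $6854: 15% coinsurance on $6854 = $1028.10. Adding that to $610.15 gives $1638.25, past the $700 cap; member pays only $700 − $610.15 = $89.85. Insurer: $6854 − $89.85 = $6764.15.
Insurer total = bills − member's total = $9318 − $700 = $8618.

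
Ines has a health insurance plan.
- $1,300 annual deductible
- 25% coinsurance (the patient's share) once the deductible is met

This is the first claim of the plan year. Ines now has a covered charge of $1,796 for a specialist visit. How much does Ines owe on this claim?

Deductible not yet touched, so the first $1,300 of the bill goes to the deductible.
The remaining $496 (= $1,796 − $1,300) moves to coinsurance.
Patient's 25% share of $496 is $124.
Patient responsibility: $1,300 + $124 = $1,424.

$1,424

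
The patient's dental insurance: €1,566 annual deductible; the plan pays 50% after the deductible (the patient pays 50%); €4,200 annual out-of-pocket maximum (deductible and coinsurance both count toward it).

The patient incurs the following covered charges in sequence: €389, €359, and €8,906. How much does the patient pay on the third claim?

Bill 1, €389: all of it applies to the deductible. Patient owes €389 (running OOP €389).
Bill 2, €359: all of it applies to the deductible. Patient pays €359; OOP now €748.
Bill 3, €8,906: €818 finishes the deductible; €8,088 goes to coinsurance; 50% of €8,088 = €4,044. Together that's €818 + €4,044 = €4,862. That would push OOP to €5,610, over the €4,200 cap, so patient pays €4,200 − €748 = €3,452.

€3,452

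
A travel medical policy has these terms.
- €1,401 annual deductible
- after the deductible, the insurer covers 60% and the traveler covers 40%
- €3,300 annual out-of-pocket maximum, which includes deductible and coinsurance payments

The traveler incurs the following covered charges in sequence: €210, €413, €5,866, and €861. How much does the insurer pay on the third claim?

#1 (€210): entire amount goes to the deductible. Traveler owes €210 (running OOP €210). Plan pays €210 − €210 = €0.
#2 (€413): all of it applies to the deductible. Traveler owes €413 (running OOP €623). Insurer: €413 − €413 = €0.
#3 (€5,866): €778 to deductible, leaving €5,088; traveler's 40% is €2,035.20. Claim cost before the cap: €778 + €2,035.20 = €2,813.20. OOP would hit €3,436.20 > €3,300, so the cap limits the traveler to €3,300 − €623 = €2,677. Plan pays €5,866 − €2,677 = €3,189.

€3,189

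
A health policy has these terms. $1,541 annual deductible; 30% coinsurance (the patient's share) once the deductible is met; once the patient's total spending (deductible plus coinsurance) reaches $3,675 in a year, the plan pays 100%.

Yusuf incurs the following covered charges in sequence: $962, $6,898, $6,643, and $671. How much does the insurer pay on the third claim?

$6,404.70

Claim 1 — $962: entire amount goes to the deductible. Patient pays $962; OOP now $962. Plan pays $962 − $962 = $0.
Claim 2 — $6,898: $579 to deductible, leaving $6,319; patient's 30% is $1,895.70. Cost to patient: $2,474.70. OOP to date $3,436.70. Plan pays $6,898 − $2,474.70 = $4,423.30.
Claim 3 — $6,643: 30% coinsurance on $6,643 = $1,992.90. Adding that to $3,436.70 gives $5,429.60, past the $3,675 cap; patient pays only $3,675 − $3,436.70 = $238.30. Plan pays $6,643 − $238.30 = $6,404.70.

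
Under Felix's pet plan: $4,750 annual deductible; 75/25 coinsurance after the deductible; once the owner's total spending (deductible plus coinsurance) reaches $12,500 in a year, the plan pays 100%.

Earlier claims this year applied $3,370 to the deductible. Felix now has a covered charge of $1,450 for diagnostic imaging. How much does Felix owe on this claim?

$1,397.50

Deductible still to meet: $4,750 − $3,370 = $1,380.
The remaining $70 (= $1,450 − $1,380) moves to coinsurance.
25% of $70 = $17.50 falls to the owner.
That puts the owner's cost at $1,380 + $17.50 = $1,397.50 before any cap.
Cumulative spending $3,370 + $1,397.50 = $4,767.50 stays under the $12,500 maximum.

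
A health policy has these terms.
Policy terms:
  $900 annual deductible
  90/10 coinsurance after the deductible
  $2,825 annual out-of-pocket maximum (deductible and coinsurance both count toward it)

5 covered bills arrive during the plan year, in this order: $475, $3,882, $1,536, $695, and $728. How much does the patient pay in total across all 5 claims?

Bill 1, $475: fully absorbed by the deductible. Patient pays $475; OOP now $475.
Bill 2, $3,882: deductible takes $425, $3,457 remains; 10% of $3,457 = $345.70. Cost to patient: $770.70. OOP to date $1,245.70.
Bill 3, $1,536: 10% coinsurance on $1,536 = $153.60. Patient owes $153.60 (running OOP $1,399.30).
Bill 4, $695: 10% coinsurance on $695 = $69.50. Patient pays $69.50; OOP now $1,468.80.
Bill 5, $728: deductible met; 10% of $728 = $72.80. Patient owes $72.80 (running OOP $1,541.60).
Total paid by the patient: $475 + $770.70 + $153.60 + $69.50 + $72.80 = $1,541.60.

$1,541.60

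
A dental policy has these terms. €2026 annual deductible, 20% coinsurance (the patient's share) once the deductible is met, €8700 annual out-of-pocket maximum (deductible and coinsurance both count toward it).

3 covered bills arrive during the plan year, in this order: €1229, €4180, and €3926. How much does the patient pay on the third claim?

€785.20

Bill 1, €1229: entire amount goes to the deductible. Cost to patient: €1229. OOP to date €1229.
Bill 2, €4180: €797 to deductible, leaving €3383; 20% of €3383 = €676.60. Patient pays €1473.60; OOP now €2702.60.
Bill 3, €3926: deductible already satisfied, so patient's share is 20% × €3926 = €785.20. Patient pays €785.20; OOP now €3487.80.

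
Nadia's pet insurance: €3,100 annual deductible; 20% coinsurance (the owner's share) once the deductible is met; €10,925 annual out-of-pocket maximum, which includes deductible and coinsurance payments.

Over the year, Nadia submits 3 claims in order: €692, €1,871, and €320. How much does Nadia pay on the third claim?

€320

Bill 1, €692: fully absorbed by the deductible. Owner owes €692 (running OOP €692).
Bill 2, €1,871: fully absorbed by the deductible. Owner pays €1,871; OOP now €2,563.
Bill 3, €320: fully absorbed by the deductible. Owner owes €320 (running OOP €2,883).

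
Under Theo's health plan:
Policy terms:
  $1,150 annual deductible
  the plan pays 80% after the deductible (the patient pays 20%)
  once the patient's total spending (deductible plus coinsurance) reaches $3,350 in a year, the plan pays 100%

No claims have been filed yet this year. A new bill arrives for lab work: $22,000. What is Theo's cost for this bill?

Nothing has been paid toward the $1,150 deductible, so the first $1,150 of this charge is applied there.
The remaining $20,850 (= $22,000 − $1,150) moves to coinsurance.
20% of $20,850 = $4,170 falls to the patient.
That puts the patient's cost at $1,150 + $4,170 = $5,320 before any cap.
That would bring total out-of-pocket to $5,320, past the $3,350 cap. The patient is capped at $3,350 − $0 = $3,350 on this claim.

$3,350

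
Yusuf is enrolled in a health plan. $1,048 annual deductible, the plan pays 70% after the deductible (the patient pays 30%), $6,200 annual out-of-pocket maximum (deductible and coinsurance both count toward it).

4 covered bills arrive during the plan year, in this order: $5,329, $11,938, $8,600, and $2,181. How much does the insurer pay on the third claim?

$8,313.70

#1 ($5,329): $1,048 finishes the deductible; $4,281 goes to coinsurance; 30% of $4,281 = $1,284.30. Patient owes $2,332.30 (running OOP $2,332.30). Plan pays $5,329 − $2,332.30 = $2,996.70.
#2 ($11,938): deductible already satisfied, so patient's share is 30% × $11,938 = $3,581.40. Patient pays $3,581.40; OOP now $5,913.70. Insurer: $11,938 − $3,581.40 = $8,356.60.
#3 ($8,600): 30% coinsurance on $8,600 = $2,580. Adding that to $5,913.70 gives $8,493.70, past the $6,200 cap; patient pays only $6,200 − $5,913.70 = $286.30. Insurer: $8,600 − $286.30 = $8,313.70.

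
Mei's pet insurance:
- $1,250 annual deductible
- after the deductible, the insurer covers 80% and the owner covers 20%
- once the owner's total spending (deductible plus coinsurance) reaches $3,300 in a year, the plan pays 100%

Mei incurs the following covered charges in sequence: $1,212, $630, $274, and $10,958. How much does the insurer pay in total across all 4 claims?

Claim 1 — $1,212: all of it applies to the deductible. Cost to owner: $1,212. OOP to date $1,212. Plan pays $1,212 − $1,212 = $0.
Claim 2 — $630: deductible takes $38, $592 remains; coinsurance $592 × 20% = $118.40. Owner pays $156.40; OOP now $1,368.40. Plan pays $630 − $156.40 = $473.60.
Claim 3 — $274: deductible met; 20% of $274 = $54.80. Owner owes $54.80 (running OOP $1,423.20). Plan pays $274 − $54.80 = $219.20.
Claim 4 — $10,958: deductible met; 20% of $10,958 = $2,191.60. Adding that to $1,423.20 gives $3,614.80, past the $3,300 cap; owner pays only $3,300 − $1,423.20 = $1,876.80. Plan pays $10,958 − $1,876.80 = $9,081.20.
Insurer total = bills − owner's total = $13,074 − $3,300 = $9,774.

$9,774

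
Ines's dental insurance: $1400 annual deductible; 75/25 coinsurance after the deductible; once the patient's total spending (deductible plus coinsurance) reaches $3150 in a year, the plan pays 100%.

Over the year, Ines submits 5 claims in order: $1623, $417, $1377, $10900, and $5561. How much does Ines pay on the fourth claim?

$1245.75

Claim 1 — $1623: $1400 finishes the deductible; $223 goes to coinsurance; coinsurance $223 × 25% = $55.75. Patient owes $1455.75 (running OOP $1455.75).
Claim 2 — $417: 25% coinsurance on $417 = $104.25. Cost to patient: $104.25. OOP to date $1560.
Claim 3 — $1377: deductible met; 25% of $1377 = $344.25. Cost to patient: $344.25. OOP to date $1904.25.
Claim 4 — $10900: 25% coinsurance on $10900 = $2725. Adding that to $1904.25 gives $4629.25, past the $3150 cap; patient pays only $3150 − $1904.25 = $1245.75.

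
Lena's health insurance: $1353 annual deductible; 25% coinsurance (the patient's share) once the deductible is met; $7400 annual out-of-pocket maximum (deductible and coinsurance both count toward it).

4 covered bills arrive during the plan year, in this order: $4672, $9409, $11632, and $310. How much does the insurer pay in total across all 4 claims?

Bill 1, $4672: deductible takes $1353, $3319 remains; patient's 25% is $829.75. Patient owes $2182.75 (running OOP $2182.75). Insurer: $4672 − $2182.75 = $2489.25.
Bill 2, $9409: deductible already satisfied, so patient's share is 25% × $9409 = $2352.25. Patient owes $2352.25 (running OOP $4535). Plan pays $9409 − $2352.25 = $7056.75.
Bill 3, $11632: deductible already satisfied, so patient's share is 25% × $11632 = $2908. That would push OOP to $7443, over the $7400 cap, so patient pays $7400 − $4535 = $2865. Plan pays $11632 − $2865 = $8767.
Bill 4, $310: 25% coinsurance on $310 = $77.50. That would push OOP to $7477.50, over the $7400 cap, so patient pays $7400 − $7400 = $0. Plan pays $310 − $0 = $310.
Insurer total: $2489.25 + $7056.75 + $8767 + $310 = $18623.

$18623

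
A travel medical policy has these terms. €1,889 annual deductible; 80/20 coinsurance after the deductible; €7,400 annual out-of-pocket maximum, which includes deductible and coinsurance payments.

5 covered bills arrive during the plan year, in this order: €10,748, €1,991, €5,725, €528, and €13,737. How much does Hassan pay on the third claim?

€1,145

Claim 1 (€10,748): deductible takes €1,889, €8,859 remains; 20% of €8,859 = €1,771.80. Traveler pays €3,660.80; OOP now €3,660.80.
Claim 2 (€1,991): deductible already satisfied, so traveler's share is 20% × €1,991 = €398.20. Traveler pays €398.20; OOP now €4,059.
Claim 3 (€5,725): 20% coinsurance on €5,725 = €1,145. Traveler pays €1,145; OOP now €5,204.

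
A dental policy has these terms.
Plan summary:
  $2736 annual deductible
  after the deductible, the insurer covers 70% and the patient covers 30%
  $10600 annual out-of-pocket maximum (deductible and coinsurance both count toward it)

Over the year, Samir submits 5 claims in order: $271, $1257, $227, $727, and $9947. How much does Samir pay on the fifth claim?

#1 ($271): entire amount goes to the deductible. Cost to patient: $271. OOP to date $271.
#2 ($1257): all of it applies to the deductible. Cost to patient: $1257. OOP to date $1528.
#3 ($227): entire amount goes to the deductible. Patient owes $227 (running OOP $1755).
#4 ($727): all of it applies to the deductible. Cost to patient: $727. OOP to date $2482.
#5 ($9947): deductible takes $254, $9693 remains; patient's 30% is $2907.90. Patient pays $3161.90; OOP now $5643.90.

$3161.90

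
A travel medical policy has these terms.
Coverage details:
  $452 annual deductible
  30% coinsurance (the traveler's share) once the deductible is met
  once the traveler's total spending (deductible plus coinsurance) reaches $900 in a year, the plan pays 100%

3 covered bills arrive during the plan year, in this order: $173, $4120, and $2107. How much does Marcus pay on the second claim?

$727

#1 ($173): all of it applies to the deductible. Cost to traveler: $173. OOP to date $173.
#2 ($4120): deductible takes $279, $3841 remains; traveler's 30% is $1152.30. Deductible plus coinsurance: $279 + $1152.30 = $1431.30. Adding that to $173 gives $1604.30, past the $900 cap; traveler pays only $900 − $173 = $727.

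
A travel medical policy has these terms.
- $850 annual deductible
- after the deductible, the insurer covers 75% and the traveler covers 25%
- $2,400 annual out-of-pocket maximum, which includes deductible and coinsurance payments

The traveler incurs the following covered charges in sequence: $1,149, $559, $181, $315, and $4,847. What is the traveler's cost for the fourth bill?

$78.75

#1 ($1,149): deductible takes $850, $299 remains; coinsurance $299 × 25% = $74.75. Cost to traveler: $924.75. OOP to date $924.75.
#2 ($559): 25% coinsurance on $559 = $139.75. Traveler pays $139.75; OOP now $1,064.50.
#3 ($181): deductible already satisfied, so traveler's share is 25% × $181 = $45.25. Traveler owes $45.25 (running OOP $1,109.75).
#4 ($315): deductible already satisfied, so traveler's share is 25% × $315 = $78.75. Cost to traveler: $78.75. OOP to date $1,188.50.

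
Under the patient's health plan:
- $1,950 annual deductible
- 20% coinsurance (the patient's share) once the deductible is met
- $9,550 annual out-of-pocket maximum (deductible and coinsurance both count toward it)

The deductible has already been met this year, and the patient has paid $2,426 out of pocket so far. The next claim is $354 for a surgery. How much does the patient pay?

The deductible is already satisfied, so the full bill goes to coinsurance.
Patient's 20% share of $354 is $70.80.
Year-to-date out-of-pocket becomes $2,426 + $70.80 = $2,496.80, still under the $9,550 maximum, so no cap applies.

$70.80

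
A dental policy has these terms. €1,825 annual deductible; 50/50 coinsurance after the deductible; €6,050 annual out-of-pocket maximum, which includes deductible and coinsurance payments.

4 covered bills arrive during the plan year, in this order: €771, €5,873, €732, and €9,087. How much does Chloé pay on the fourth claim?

€1,449.50

Claim 1 — €771: fully absorbed by the deductible. Cost to patient: €771. OOP to date €771.
Claim 2 — €5,873: deductible takes €1,054, €4,819 remains; 50% of €4,819 = €2,409.50. Cost to patient: €3,463.50. OOP to date €4,234.50.
Claim 3 — €732: deductible met; 50% of €732 = €366. Patient owes €366 (running OOP €4,600.50).
Claim 4 — €9,087: deductible already satisfied, so patient's share is 50% × €9,087 = €4,543.50. That would push OOP to €9,144, over the €6,050 cap, so patient pays €6,050 − €4,600.50 = €1,449.50.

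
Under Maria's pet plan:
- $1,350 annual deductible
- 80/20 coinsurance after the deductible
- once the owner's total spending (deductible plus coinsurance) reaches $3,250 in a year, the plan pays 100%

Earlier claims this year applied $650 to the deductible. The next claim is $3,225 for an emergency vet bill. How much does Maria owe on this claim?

Remaining deductible: $1,350 − $650 = $700.
After the $700 deductible portion, $3,225 − $700 = $2,525 is subject to coinsurance.
20% of $2,525 = $505 falls to the owner.
Owner responsibility before any cap: $700 + $505 = $1,205.
Total out-of-pocket so far would be $650 + $1,205 = $1,855, below the $3,250 cap — no reduction.

$1,205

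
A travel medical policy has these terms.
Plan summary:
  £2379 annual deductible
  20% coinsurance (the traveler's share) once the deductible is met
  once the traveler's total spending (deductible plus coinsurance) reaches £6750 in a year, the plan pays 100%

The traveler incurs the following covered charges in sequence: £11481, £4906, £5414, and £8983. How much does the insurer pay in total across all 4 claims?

£24034

Claim 1 — £11481: £2379 to deductible, leaving £9102; 20% of £9102 = £1820.40. Cost to traveler: £4199.40. OOP to date £4199.40. Plan pays £11481 − £4199.40 = £7281.60.
Claim 2 — £4906: deductible met; 20% of £4906 = £981.20. Traveler owes £981.20 (running OOP £5180.60). Plan pays £4906 − £981.20 = £3924.80.
Claim 3 — £5414: deductible already satisfied, so traveler's share is 20% × £5414 = £1082.80. Cost to traveler: £1082.80. OOP to date £6263.40. Plan pays £5414 − £1082.80 = £4331.20.
Claim 4 — £8983: deductible already satisfied, so traveler's share is 20% × £8983 = £1796.60. OOP would hit £8060 > £6750, so the cap limits the traveler to £6750 − £6263.40 = £486.60. Plan pays £8983 − £486.60 = £8496.40.
Insurer total: £7281.60 + £3924.80 + £4331.20 + £8496.40 = £24034.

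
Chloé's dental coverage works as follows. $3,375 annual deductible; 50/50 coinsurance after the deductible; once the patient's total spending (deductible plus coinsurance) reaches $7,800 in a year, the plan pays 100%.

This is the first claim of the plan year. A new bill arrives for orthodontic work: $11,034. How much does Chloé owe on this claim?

$7,204.50

Deductible not yet touched, so the first $3,375 of the bill goes to the deductible.
After the $3,375 deductible portion, $11,034 − $3,375 = $7,659 is subject to coinsurance.
50% of $7,659 = $3,829.50 falls to the patient.
Patient responsibility before any cap: $3,375 + $3,829.50 = $7,204.50.
Year-to-date out-of-pocket becomes $0 + $7,204.50 = $7,204.50, still under the $7,800 maximum, so no cap applies.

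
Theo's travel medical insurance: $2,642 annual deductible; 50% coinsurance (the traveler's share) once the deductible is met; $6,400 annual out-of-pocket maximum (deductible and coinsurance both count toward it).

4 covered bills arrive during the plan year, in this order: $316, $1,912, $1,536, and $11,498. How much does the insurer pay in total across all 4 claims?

$8,862

Claim 1 — $316: all of it applies to the deductible. Traveler owes $316 (running OOP $316). Plan pays $316 − $316 = $0.
Claim 2 — $1,912: all of it applies to the deductible. Cost to traveler: $1,912. OOP to date $2,228. Plan pays $1,912 − $1,912 = $0.
Claim 3 — $1,536: deductible takes $414, $1,122 remains; coinsurance $1,122 × 50% = $561. Traveler pays $975; OOP now $3,203. Insurer: $1,536 − $975 = $561.
Claim 4 — $11,498: 50% coinsurance on $11,498 = $5,749. OOP would hit $8,952 > $6,400, so the cap limits the traveler to $6,400 − $3,203 = $3,197. Plan pays $11,498 − $3,197 = $8,301.
Insurer total = bills − traveler's total = $15,262 − $6,400 = $8,862.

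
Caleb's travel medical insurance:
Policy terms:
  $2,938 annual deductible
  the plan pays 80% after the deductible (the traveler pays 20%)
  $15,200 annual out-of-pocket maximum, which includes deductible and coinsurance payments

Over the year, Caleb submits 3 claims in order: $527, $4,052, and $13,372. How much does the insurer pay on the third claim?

$10,697.60

Claim 1 ($527): entire amount goes to the deductible. Cost to traveler: $527. OOP to date $527. Plan pays $527 − $527 = $0.
Claim 2 ($4,052): deductible takes $2,411, $1,641 remains; 20% of $1,641 = $328.20. Cost to traveler: $2,739.20. OOP to date $3,266.20. Insurer: $4,052 − $2,739.20 = $1,312.80.
Claim 3 ($13,372): 20% coinsurance on $13,372 = $2,674.40. Traveler owes $2,674.40 (running OOP $5,940.60). Plan pays $13,372 − $2,674.40 = $10,697.60.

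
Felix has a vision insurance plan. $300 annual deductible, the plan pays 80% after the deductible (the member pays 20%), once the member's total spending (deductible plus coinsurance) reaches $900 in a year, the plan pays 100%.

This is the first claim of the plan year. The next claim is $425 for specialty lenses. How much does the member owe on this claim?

$325

Deductible not yet touched, so the first $300 of the bill goes to the deductible.
That leaves $425 − $300 = $125 for coinsurance.
Member's 20% share of $125 is $25.
That puts the member's cost at $300 + $25 = $325 before any cap.
Year-to-date out-of-pocket becomes $0 + $325 = $325, still under the $900 maximum, so no cap applies.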